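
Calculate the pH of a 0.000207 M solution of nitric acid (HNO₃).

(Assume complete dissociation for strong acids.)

[H⁺] = 0.000207 M for strong acid. pH = -log[H⁺] = -log(0.000207)

pH = 3.68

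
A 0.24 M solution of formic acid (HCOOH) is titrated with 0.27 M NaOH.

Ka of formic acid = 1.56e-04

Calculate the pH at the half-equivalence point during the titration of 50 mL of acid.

At half-equivalence [HA] = [A⁻], so Henderson-Hasselbalch gives pH = pKa = -log(1.56e-04) = 3.81.

pH = pKa = 3.81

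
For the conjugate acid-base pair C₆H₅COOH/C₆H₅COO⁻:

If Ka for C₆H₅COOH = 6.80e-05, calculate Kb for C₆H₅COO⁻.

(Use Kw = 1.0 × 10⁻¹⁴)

For a conjugate pair Ka × Kb = Kw, so Kb = Kw/Ka = 1.0 × 10⁻¹⁴ / 6.80e-05 = 1.47e-10.

K_b = 1.47e-10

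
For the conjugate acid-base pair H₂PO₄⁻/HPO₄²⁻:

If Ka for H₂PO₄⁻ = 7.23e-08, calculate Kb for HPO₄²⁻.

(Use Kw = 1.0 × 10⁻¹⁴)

For a conjugate pair Ka × Kb = Kw, so Kb = Kw/Ka = 1.0 × 10⁻¹⁴ / 7.23e-08 = 1.38e-07.

K_b = 1.38e-07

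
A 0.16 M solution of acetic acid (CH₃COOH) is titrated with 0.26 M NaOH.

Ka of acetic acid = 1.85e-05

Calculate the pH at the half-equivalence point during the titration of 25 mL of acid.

At half-equivalence [HA] = [A⁻], so Henderson-Hasselbalch gives pH = pKa = -log(1.85e-05) = 4.73.

pH = pKa = 4.73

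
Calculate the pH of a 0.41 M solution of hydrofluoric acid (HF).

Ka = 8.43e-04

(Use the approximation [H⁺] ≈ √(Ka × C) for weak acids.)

[H⁺] = √(Ka × C) = √(8.43e-04 × 0.41) = 1.8591e-02. pH = -log(1.8591e-02)

pH = 1.73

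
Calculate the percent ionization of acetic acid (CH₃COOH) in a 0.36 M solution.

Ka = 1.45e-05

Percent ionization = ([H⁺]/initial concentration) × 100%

Using Ka equilibrium: x² + Ka×x - Ka×C = 0. Solving: [H⁺] = 2.2775e-03. Percent = (2.2775e-03/0.36) × 100

Percent ionization = 0.633%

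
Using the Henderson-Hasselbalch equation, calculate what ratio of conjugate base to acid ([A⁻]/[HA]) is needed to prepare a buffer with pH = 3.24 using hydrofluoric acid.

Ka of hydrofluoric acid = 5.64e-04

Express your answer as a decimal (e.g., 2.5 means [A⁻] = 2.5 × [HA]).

pKa = -log(5.64e-04) = 3.2487. pH = pKa + log([A⁻]/[HA]), so log([A⁻]/[HA]) = pH − pKa = 3.24 − 3.2487 = -0.0087. [A⁻]/[HA] = 10^(-0.0087) = 0.980

[A⁻]/[HA] = 0.980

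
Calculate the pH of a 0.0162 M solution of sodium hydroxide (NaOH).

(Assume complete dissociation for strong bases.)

[OH⁻] = 0.0162 M for strong base. pOH = -log[OH⁻] = 1.79, pH = 14 - pOH

pH = 12.21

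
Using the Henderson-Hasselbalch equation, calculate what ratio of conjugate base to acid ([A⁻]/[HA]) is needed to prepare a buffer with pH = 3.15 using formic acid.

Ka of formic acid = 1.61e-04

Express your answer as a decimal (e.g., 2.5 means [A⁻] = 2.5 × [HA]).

pKa = -log(1.61e-04) = 3.7932. pH = pKa + log([A⁻]/[HA]), so log([A⁻]/[HA]) = pH − pKa = 3.15 − 3.7932 = -0.6432. [A⁻]/[HA] = 10^(-0.6432) = 0.227

[A⁻]/[HA] = 0.227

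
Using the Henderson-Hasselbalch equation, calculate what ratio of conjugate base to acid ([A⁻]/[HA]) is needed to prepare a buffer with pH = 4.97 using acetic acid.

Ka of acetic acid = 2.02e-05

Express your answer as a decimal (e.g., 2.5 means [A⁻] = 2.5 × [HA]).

pKa = -log(2.02e-05) = 4.6946. pH = pKa + log([A⁻]/[HA]), so log([A⁻]/[HA]) = pH − pKa = 4.97 − 4.6946 = 0.2754. [A⁻]/[HA] = 10^(0.2754) = 1.89

[A⁻]/[HA] = 1.89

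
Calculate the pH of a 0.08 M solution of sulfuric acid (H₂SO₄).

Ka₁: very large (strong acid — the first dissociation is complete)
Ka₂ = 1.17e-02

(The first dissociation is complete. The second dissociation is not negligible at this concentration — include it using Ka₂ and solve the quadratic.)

First dissociation is complete: [H⁺]₀ = [HSO₄⁻]₀ = C = 0.08 M. Second dissociation HSO₄⁻ ⇌ H⁺ + SO₄²⁻: let x = [SO₄²⁻]. Ka₂ = (C + x)·x / (C − x) = 1.17e-02 → x² + (C + Ka₂)·x − Ka₂·C = 0 → x² + 0.09170·x − 9.360e-04 = 0. x = (−0.09170 + √(0.09170² + 4 × 9.360e-04)) / 2 = 9.2701e-03 M. [H⁺] = C + x = 0.08 + 9.2701e-03 = 8.9270e-02 M. pH = -log(8.9270e-02) = 1.05.

pH = 1.05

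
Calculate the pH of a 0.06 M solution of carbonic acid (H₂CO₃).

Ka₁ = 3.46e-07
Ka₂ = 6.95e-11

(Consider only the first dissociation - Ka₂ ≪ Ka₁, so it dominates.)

First dissociation dominates. From Ka₁ = [H⁺][HA⁻]/[H₂A], x² + Ka₁·x − Ka₁·C = 0 with C = 0.06 M and Ka₁ = 3.46e-07. Solving: [H⁺] = (−Ka₁ + √(Ka₁² + 4·Ka₁·C)) / 2 = 1.4391e-04 M. pH = -log(1.4391e-04) = 3.84.

pH = 3.84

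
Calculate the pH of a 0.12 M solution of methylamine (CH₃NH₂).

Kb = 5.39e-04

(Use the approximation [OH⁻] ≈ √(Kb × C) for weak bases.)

[OH⁻] = √(Kb × C) = √(5.39e-04 × 0.12) = 8.0424e-03. pOH = 2.09, pH = 14 - pOH

pH = 11.91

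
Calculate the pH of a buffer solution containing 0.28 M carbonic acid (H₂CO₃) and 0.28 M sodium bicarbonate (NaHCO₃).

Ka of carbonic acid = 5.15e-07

pKa = -log(5.15e-07) = 6.29. pH = pKa + log([A⁻]/[HA]) = 6.29 + log(0.28/0.28)

pH = 6.29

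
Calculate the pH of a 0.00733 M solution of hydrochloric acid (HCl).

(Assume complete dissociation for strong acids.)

[H⁺] = 0.00733 M for strong acid. pH = -log[H⁺] = -log(0.00733)

pH = 2.13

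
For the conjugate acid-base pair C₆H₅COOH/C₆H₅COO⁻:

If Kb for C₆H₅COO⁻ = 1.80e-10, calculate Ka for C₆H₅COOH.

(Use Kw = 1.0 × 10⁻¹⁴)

For a conjugate pair Ka × Kb = Kw, so Ka = Kw/Kb = 1.0 × 10⁻¹⁴ / 1.80e-10 = 5.56e-05.

K_a = 5.56e-05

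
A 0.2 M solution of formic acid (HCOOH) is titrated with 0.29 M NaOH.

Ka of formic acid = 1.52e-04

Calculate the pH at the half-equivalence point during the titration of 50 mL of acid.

At half-equivalence [HA] = [A⁻], so Henderson-Hasselbalch gives pH = pKa = -log(1.52e-04) = 3.82.

pH = pKa = 3.82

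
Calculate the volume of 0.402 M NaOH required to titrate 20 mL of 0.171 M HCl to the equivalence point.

At equivalence: moles acid = moles base. moles HCl = 0.171 × 20/1000 = 0.00342 mol. V_base = moles / 0.402 × 1000 = 8.5 mL.

V_{base} = 8.5 mL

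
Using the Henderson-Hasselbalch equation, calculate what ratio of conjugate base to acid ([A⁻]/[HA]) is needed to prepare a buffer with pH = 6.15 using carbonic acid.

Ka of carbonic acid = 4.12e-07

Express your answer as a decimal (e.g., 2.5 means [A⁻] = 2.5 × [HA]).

pKa = -log(4.12e-07) = 6.3851. pH = pKa + log([A⁻]/[HA]), so log([A⁻]/[HA]) = pH − pKa = 6.15 − 6.3851 = -0.2351. [A⁻]/[HA] = 10^(-0.2351) = 0.582

[A⁻]/[HA] = 0.582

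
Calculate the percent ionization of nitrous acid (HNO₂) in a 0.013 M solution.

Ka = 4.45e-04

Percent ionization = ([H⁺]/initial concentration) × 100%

Using Ka equilibrium: x² + Ka×x - Ka×C = 0. Solving: [H⁺] = 2.1930e-03. Percent = (2.1930e-03/0.013) × 100

Percent ionization = 16.9%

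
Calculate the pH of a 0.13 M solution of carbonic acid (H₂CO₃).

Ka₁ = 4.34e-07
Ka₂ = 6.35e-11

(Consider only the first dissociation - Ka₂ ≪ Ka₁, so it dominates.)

First dissociation dominates. From Ka₁ = [H⁺][HA⁻]/[H₂A], x² + Ka₁·x − Ka₁·C = 0 with C = 0.13 M and Ka₁ = 4.34e-07. Solving: [H⁺] = (−Ka₁ + √(Ka₁² + 4·Ka₁·C)) / 2 = 2.3731e-04 M. pH = -log(2.3731e-04) = 3.62.

pH = 3.62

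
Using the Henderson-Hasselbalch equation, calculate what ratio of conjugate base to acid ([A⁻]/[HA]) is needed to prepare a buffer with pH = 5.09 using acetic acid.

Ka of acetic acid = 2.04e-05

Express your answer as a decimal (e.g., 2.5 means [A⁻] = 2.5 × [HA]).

pKa = -log(2.04e-05) = 4.6904. pH = pKa + log([A⁻]/[HA]), so log([A⁻]/[HA]) = pH − pKa = 5.09 − 4.6904 = 0.3996. [A⁻]/[HA] = 10^(0.3996) = 2.51

[A⁻]/[HA] = 2.51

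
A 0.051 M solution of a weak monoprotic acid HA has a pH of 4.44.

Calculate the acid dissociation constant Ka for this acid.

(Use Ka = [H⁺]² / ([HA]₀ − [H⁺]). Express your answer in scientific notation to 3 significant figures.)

[H⁺] = 10^(−pH) = 10^(−4.44) = 3.631e-05 M. For HA ⇌ H⁺ + A⁻, Ka = [H⁺][A⁻]/[HA] = [H⁺]² / ([HA]₀ − [H⁺]) = (3.631e-05)² / (0.051 − 3.631e-05) = 2.59e-08.

K_a = 2.59e-08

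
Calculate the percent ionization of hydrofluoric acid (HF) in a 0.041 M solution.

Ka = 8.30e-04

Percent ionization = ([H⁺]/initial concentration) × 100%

Using Ka equilibrium: x² + Ka×x - Ka×C = 0. Solving: [H⁺] = 5.4333e-03. Percent = (5.4333e-03/0.041) × 100

Percent ionization = 13.3%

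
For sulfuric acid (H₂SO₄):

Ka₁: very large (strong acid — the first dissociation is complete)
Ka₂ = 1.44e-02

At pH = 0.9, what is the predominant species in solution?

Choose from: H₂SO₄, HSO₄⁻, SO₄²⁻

The first dissociation is complete, so H₂SO₄ itself is never the predominant species in water; pKa₂ = -log(1.44e-02) = 1.84. For a polyprotic acid the predominant species crosses at each pKa: below pKa_n the protonated form dominates, above it the deprotonated form does. At pH = 0.9, the predominant species is HSO₄⁻.

HSO₄⁻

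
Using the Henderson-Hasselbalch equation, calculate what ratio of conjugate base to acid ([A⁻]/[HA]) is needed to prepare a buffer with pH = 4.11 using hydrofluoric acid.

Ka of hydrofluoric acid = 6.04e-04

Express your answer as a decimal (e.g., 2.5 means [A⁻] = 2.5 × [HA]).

pKa = -log(6.04e-04) = 3.2190. pH = pKa + log([A⁻]/[HA]), so log([A⁻]/[HA]) = pH − pKa = 4.11 − 3.2190 = 0.8910. [A⁻]/[HA] = 10^(0.8910) = 7.78

[A⁻]/[HA] = 7.78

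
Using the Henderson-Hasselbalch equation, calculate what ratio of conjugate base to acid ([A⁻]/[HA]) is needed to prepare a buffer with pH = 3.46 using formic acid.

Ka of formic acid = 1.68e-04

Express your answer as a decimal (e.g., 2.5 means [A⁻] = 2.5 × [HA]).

pKa = -log(1.68e-04) = 3.7747. pH = pKa + log([A⁻]/[HA]), so log([A⁻]/[HA]) = pH − pKa = 3.46 − 3.7747 = -0.3147. [A⁻]/[HA] = 10^(-0.3147) = 0.485

[A⁻]/[HA] = 0.485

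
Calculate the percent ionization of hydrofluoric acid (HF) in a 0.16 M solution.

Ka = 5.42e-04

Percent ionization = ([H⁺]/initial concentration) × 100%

Using Ka equilibrium: x² + Ka×x - Ka×C = 0. Solving: [H⁺] = 9.0453e-03. Percent = (9.0453e-03/0.16) × 100

Percent ionization = 5.65%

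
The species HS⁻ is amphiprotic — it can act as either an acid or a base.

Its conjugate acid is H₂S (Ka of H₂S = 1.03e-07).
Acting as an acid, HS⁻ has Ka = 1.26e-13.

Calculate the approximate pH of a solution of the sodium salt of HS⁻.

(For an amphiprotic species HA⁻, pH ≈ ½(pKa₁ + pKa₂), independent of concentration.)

pKa₁ = -log(1.03e-07) = 6.99; pKa₂ = -log(1.26e-13) = 12.90. For an amphiprotic species, pH ≈ ½(pKa₁ + pKa₂) = ½(6.99 + 12.90) = 9.94.

pH = 9.94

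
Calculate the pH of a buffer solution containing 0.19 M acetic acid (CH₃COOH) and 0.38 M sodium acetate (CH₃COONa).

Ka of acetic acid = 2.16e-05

pKa = -log(2.16e-05) = 4.67. pH = pKa + log([A⁻]/[HA]) = 4.67 + log(0.38/0.19)

pH = 4.97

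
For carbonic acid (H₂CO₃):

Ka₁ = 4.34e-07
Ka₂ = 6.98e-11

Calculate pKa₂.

pKa₂ = -log(Ka₂) = -log(6.98e-11) = 10.16.

pK_{a2} = 10.16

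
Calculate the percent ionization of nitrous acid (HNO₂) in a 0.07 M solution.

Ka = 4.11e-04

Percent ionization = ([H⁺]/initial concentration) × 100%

Using Ka equilibrium: x² + Ka×x - Ka×C = 0. Solving: [H⁺] = 5.1622e-03. Percent = (5.1622e-03/0.07) × 100

Percent ionization = 7.37%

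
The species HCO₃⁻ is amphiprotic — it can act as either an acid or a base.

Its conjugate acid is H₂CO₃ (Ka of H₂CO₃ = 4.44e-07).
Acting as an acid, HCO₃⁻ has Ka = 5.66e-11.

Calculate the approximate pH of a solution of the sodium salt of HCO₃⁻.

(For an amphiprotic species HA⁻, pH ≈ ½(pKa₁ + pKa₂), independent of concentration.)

pKa₁ = -log(4.44e-07) = 6.35; pKa₂ = -log(5.66e-11) = 10.25. For an amphiprotic species, pH ≈ ½(pKa₁ + pKa₂) = ½(6.35 + 10.25) = 8.30.

pH = 8.30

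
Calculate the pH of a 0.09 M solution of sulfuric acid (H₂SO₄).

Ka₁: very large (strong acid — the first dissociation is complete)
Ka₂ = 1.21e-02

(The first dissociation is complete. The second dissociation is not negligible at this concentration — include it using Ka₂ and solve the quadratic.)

First dissociation is complete: [H⁺]₀ = [HSO₄⁻]₀ = C = 0.09 M. Second dissociation HSO₄⁻ ⇌ H⁺ + SO₄²⁻: let x = [SO₄²⁻]. Ka₂ = (C + x)·x / (C − x) = 1.21e-02 → x² + (C + Ka₂)·x − Ka₂·C = 0 → x² + 0.10210·x − 1.089e-03 = 0. x = (−0.10210 + √(0.10210² + 4 × 1.089e-03)) / 2 = 9.7374e-03 M. [H⁺] = C + x = 0.09 + 9.7374e-03 = 9.9737e-02 M. pH = -log(9.9737e-02) = 1.00.

pH = 1.00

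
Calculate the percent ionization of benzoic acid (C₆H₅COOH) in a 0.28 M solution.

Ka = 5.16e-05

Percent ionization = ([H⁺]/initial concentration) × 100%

Using Ka equilibrium: x² + Ka×x - Ka×C = 0. Solving: [H⁺] = 3.7753e-03. Percent = (3.7753e-03/0.28) × 100

Percent ionization = 1.35%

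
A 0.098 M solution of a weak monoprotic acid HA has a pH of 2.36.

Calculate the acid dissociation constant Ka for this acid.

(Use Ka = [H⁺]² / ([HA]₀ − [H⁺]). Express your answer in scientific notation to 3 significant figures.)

[H⁺] = 10^(−pH) = 10^(−2.36) = 4.365e-03 M. For HA ⇌ H⁺ + A⁻, Ka = [H⁺][A⁻]/[HA] = [H⁺]² / ([HA]₀ − [H⁺]) = (4.365e-03)² / (0.098 − 4.365e-03) = 2.03e-04.

K_a = 2.03e-04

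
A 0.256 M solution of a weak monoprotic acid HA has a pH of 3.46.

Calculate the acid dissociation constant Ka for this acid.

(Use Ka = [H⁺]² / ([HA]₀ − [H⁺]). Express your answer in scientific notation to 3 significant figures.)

[H⁺] = 10^(−pH) = 10^(−3.46) = 3.467e-04 M. For HA ⇌ H⁺ + A⁻, Ka = [H⁺][A⁻]/[HA] = [H⁺]² / ([HA]₀ − [H⁺]) = (3.467e-04)² / (0.256 − 3.467e-04) = 4.70e-07.

K_a = 4.70e-07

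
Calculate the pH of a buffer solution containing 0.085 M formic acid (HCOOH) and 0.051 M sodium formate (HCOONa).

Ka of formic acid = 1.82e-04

pKa = -log(1.82e-04) = 3.74. pH = pKa + log([A⁻]/[HA]) = 3.74 + log(0.051/0.085)

pH = 3.52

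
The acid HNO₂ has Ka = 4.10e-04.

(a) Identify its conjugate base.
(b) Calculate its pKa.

(a) The conjugate base is formed by removing one H⁺ from HNO₂, giving NO₂⁻. (b) pKa = -log(Ka) = -log(4.10e-04) = 3.39.

Conjugate base: NO₂⁻; pK_a = 3.39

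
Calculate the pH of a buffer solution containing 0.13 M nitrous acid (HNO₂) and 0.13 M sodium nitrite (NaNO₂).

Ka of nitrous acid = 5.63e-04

pKa = -log(5.63e-04) = 3.25. pH = pKa + log([A⁻]/[HA]) = 3.25 + log(0.13/0.13)

pH = 3.25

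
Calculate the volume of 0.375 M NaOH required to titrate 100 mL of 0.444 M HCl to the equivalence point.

At equivalence: moles acid = moles base. moles HCl = 0.444 × 100/1000 = 0.0444 mol. V_base = moles / 0.375 × 1000 = 118.4 mL.

V_{base} = 118.4 mL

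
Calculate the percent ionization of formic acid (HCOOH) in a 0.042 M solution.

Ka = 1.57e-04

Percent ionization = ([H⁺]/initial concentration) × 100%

Using Ka equilibrium: x² + Ka×x - Ka×C = 0. Solving: [H⁺] = 2.4906e-03. Percent = (2.4906e-03/0.042) × 100

Percent ionization = 5.93%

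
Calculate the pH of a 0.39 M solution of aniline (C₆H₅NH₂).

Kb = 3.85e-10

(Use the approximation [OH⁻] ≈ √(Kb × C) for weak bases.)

[OH⁻] = √(Kb × C) = √(3.85e-10 × 0.39) = 1.2254e-05. pOH = 4.91, pH = 14 - pOH

pH = 9.09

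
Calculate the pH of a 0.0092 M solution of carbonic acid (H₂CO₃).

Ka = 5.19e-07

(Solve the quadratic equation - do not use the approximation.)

x² + Ka×x - Ka×C = 0. Using quadratic formula: [H⁺] = 6.8841e-05

pH = 4.16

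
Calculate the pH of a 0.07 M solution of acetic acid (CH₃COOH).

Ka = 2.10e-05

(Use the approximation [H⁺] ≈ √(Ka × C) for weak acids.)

[H⁺] = √(Ka × C) = √(2.10e-05 × 0.07) = 1.2124e-03. pH = -log(1.2124e-03)

pH = 2.92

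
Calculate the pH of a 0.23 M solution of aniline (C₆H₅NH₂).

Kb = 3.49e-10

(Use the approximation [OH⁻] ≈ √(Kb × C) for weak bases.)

[OH⁻] = √(Kb × C) = √(3.49e-10 × 0.23) = 8.9594e-06. pOH = 5.05, pH = 14 - pOH

pH = 8.95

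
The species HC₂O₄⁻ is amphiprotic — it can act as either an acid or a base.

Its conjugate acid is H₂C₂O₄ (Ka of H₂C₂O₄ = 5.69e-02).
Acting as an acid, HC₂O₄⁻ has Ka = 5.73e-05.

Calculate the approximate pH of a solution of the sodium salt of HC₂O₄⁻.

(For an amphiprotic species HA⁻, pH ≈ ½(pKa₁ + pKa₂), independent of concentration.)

pKa₁ = -log(5.69e-02) = 1.24; pKa₂ = -log(5.73e-05) = 4.24. For an amphiprotic species, pH ≈ ½(pKa₁ + pKa₂) = ½(1.24 + 4.24) = 2.74.

pH = 2.74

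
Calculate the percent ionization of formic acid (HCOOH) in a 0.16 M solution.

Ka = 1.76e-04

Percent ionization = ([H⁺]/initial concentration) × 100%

Using Ka equilibrium: x² + Ka×x - Ka×C = 0. Solving: [H⁺] = 5.2193e-03. Percent = (5.2193e-03/0.16) × 100

Percent ionization = 3.26%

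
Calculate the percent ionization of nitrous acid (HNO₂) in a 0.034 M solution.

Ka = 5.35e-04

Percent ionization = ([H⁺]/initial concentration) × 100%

Using Ka equilibrium: x² + Ka×x - Ka×C = 0. Solving: [H⁺] = 4.0059e-03. Percent = (4.0059e-03/0.034) × 100

Percent ionization = 11.8%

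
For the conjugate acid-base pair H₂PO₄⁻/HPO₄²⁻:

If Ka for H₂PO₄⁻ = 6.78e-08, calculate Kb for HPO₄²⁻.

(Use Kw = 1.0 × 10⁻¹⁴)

For a conjugate pair Ka × Kb = Kw, so Kb = Kw/Ka = 1.0 × 10⁻¹⁴ / 6.78e-08 = 1.47e-07.

K_b = 1.47e-07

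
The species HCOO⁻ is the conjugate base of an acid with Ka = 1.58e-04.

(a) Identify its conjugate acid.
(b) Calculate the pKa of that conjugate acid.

(a) The conjugate acid is formed by adding one H⁺ to HCOO⁻, giving HCOOH. (b) pKa = -log(Ka) = -log(1.58e-04) = 3.80.

Conjugate acid: HCOOH; pK_a = 3.80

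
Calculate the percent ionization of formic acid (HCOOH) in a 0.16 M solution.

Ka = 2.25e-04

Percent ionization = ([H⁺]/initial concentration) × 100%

Using Ka equilibrium: x² + Ka×x - Ka×C = 0. Solving: [H⁺] = 5.8886e-03. Percent = (5.8886e-03/0.16) × 100

Percent ionization = 3.68%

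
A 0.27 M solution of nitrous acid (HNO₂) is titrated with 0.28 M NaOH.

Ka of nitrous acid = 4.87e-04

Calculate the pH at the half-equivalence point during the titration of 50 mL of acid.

At half-equivalence [HA] = [A⁻], so Henderson-Hasselbalch gives pH = pKa = -log(4.87e-04) = 3.31.

pH = pKa = 3.31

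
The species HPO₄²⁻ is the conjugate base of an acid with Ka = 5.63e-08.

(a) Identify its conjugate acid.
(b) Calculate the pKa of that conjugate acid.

(a) The conjugate acid is formed by adding one H⁺ to HPO₄²⁻, giving H₂PO₄⁻. (b) pKa = -log(Ka) = -log(5.63e-08) = 7.25.

Conjugate acid: H₂PO₄⁻; pK_a = 7.25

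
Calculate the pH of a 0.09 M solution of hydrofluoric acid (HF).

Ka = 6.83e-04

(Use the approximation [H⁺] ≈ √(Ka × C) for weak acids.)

[H⁺] = √(Ka × C) = √(6.83e-04 × 0.09) = 7.8403e-03. pH = -log(7.8403e-03)

pH = 2.11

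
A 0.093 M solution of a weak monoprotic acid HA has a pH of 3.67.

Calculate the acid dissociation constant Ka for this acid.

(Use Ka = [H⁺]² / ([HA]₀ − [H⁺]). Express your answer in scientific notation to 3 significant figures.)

[H⁺] = 10^(−pH) = 10^(−3.67) = 2.138e-04 M. For HA ⇌ H⁺ + A⁻, Ka = [H⁺][A⁻]/[HA] = [H⁺]² / ([HA]₀ − [H⁺]) = (2.138e-04)² / (0.093 − 2.138e-04) = 4.93e-07.

K_a = 4.93e-07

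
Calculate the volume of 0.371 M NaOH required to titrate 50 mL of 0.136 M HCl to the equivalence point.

At equivalence: moles acid = moles base. moles HCl = 0.136 × 50/1000 = 0.0068 mol. V_base = moles / 0.371 × 1000 = 18.3 mL.

V_{base} = 18.3 mL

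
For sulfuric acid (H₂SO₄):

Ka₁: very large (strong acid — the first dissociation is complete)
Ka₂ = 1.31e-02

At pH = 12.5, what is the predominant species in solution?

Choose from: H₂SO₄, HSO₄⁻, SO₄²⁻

The first dissociation is complete, so H₂SO₄ itself is never the predominant species in water; pKa₂ = -log(1.31e-02) = 1.88. For a polyprotic acid the predominant species crosses at each pKa: below pKa_n the protonated form dominates, above it the deprotonated form does. At pH = 12.5, the predominant species is SO₄²⁻.

SO₄²⁻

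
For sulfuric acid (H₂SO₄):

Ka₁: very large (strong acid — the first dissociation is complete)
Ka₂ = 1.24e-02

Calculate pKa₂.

pKa₂ = -log(Ka₂) = -log(1.24e-02) = 1.91.

pK_{a2} = 1.91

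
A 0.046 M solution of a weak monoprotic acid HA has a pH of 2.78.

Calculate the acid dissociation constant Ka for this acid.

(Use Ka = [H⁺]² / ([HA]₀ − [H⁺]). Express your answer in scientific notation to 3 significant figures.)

[H⁺] = 10^(−pH) = 10^(−2.78) = 1.660e-03 M. For HA ⇌ H⁺ + A⁻, Ka = [H⁺][A⁻]/[HA] = [H⁺]² / ([HA]₀ − [H⁺]) = (1.660e-03)² / (0.046 − 1.660e-03) = 6.21e-05.

K_a = 6.21e-05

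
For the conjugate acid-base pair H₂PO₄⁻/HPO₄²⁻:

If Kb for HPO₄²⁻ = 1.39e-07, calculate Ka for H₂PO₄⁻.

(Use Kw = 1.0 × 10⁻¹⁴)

For a conjugate pair Ka × Kb = Kw, so Ka = Kw/Kb = 1.0 × 10⁻¹⁴ / 1.39e-07 = 7.19e-08.

K_a = 7.19e-08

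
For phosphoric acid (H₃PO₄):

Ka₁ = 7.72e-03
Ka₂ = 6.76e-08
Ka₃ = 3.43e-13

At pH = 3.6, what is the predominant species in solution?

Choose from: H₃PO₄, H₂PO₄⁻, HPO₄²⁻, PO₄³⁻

pKa₁ = 2.11, pKa₂ = 7.17, pKa₃ = 12.46. For a polyprotic acid the predominant species crosses at each pKa: below pKa_n the protonated form dominates, above it the deprotonated form does. At pH = 3.6, the predominant species is H₂PO₄⁻.

H₂PO₄⁻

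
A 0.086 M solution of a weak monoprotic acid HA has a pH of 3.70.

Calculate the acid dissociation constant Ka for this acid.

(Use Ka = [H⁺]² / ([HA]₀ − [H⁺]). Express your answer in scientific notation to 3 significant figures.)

[H⁺] = 10^(−pH) = 10^(−3.70) = 1.995e-04 M. For HA ⇌ H⁺ + A⁻, Ka = [H⁺][A⁻]/[HA] = [H⁺]² / ([HA]₀ − [H⁺]) = (1.995e-04)² / (0.086 − 1.995e-04) = 4.64e-07.

K_a = 4.64e-07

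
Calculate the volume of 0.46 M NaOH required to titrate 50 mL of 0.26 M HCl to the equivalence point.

At equivalence: moles acid = moles base. moles HCl = 0.26 × 50/1000 = 0.013 mol. V_base = moles / 0.46 × 1000 = 28.3 mL.

V_{base} = 28.3 mL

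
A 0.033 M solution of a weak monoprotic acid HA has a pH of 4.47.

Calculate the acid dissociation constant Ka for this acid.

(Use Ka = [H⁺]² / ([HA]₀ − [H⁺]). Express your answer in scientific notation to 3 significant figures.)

[H⁺] = 10^(−pH) = 10^(−4.47) = 3.388e-05 M. For HA ⇌ H⁺ + A⁻, Ka = [H⁺][A⁻]/[HA] = [H⁺]² / ([HA]₀ − [H⁺]) = (3.388e-05)² / (0.033 − 3.388e-05) = 3.48e-08.

K_a = 3.48e-08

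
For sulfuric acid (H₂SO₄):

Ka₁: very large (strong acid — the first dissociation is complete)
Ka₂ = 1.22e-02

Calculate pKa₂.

pKa₂ = -log(Ka₂) = -log(1.22e-02) = 1.91.

pK_{a2} = 1.91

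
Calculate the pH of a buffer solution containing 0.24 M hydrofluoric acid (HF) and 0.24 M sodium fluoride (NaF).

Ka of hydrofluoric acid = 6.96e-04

pKa = -log(6.96e-04) = 3.16. pH = pKa + log([A⁻]/[HA]) = 3.16 + log(0.24/0.24)

pH = 3.16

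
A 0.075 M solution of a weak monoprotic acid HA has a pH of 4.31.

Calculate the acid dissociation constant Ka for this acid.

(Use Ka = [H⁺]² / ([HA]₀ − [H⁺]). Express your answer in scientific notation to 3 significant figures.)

[H⁺] = 10^(−pH) = 10^(−4.31) = 4.898e-05 M. For HA ⇌ H⁺ + A⁻, Ka = [H⁺][A⁻]/[HA] = [H⁺]² / ([HA]₀ − [H⁺]) = (4.898e-05)² / (0.075 − 4.898e-05) = 3.20e-08.

K_a = 3.20e-08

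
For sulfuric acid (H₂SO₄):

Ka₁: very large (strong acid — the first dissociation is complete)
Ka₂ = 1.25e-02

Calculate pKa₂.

pKa₂ = -log(Ka₂) = -log(1.25e-02) = 1.90.

pK_{a2} = 1.90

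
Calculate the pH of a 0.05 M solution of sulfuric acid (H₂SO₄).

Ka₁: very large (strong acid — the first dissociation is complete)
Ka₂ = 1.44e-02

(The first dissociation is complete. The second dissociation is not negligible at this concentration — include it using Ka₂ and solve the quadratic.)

First dissociation is complete: [H⁺]₀ = [HSO₄⁻]₀ = C = 0.05 M. Second dissociation HSO₄⁻ ⇌ H⁺ + SO₄²⁻: let x = [SO₄²⁻]. Ka₂ = (C + x)·x / (C − x) = 1.44e-02 → x² + (C + Ka₂)·x − Ka₂·C = 0 → x² + 0.06440·x − 7.200e-04 = 0. x = (−0.06440 + √(0.06440² + 4 × 7.200e-04)) / 2 = 9.7147e-03 M. [H⁺] = C + x = 0.05 + 9.7147e-03 = 5.9715e-02 M. pH = -log(5.9715e-02) = 1.22.

pH = 1.22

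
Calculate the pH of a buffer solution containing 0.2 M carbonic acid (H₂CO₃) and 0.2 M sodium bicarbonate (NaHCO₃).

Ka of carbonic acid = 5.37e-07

pKa = -log(5.37e-07) = 6.27. pH = pKa + log([A⁻]/[HA]) = 6.27 + log(0.2/0.2)

pH = 6.27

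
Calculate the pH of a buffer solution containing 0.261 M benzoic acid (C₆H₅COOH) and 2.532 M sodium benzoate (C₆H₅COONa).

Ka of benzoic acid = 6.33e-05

pKa = -log(6.33e-05) = 4.20. pH = pKa + log([A⁻]/[HA]) = 4.20 + log(2.532/0.261)

pH = 5.19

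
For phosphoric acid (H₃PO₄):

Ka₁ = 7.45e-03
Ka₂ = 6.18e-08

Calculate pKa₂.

pKa₂ = -log(Ka₂) = -log(6.18e-08) = 7.21.

pK_{a2} = 7.21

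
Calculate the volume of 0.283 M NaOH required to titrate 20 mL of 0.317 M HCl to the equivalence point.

At equivalence: moles acid = moles base. moles HCl = 0.317 × 20/1000 = 0.00634 mol. V_base = moles / 0.283 × 1000 = 22.4 mL.

V_{base} = 22.4 mL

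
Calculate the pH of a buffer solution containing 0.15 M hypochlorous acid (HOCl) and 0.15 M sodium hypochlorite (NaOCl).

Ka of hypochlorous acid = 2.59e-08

pKa = -log(2.59e-08) = 7.59. pH = pKa + log([A⁻]/[HA]) = 7.59 + log(0.15/0.15)

pH = 7.59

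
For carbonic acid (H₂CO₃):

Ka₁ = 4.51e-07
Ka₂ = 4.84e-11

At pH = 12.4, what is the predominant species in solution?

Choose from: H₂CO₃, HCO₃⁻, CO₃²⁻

pKa₁ = 6.35, pKa₂ = 10.32. For a polyprotic acid the predominant species crosses at each pKa: below pKa_n the protonated form dominates, above it the deprotonated form does. At pH = 12.4, the predominant species is CO₃²⁻.

CO₃²⁻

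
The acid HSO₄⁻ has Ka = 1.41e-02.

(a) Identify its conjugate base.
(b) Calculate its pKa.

(a) The conjugate base is formed by removing one H⁺ from HSO₄⁻, giving SO₄²⁻. (b) pKa = -log(Ka) = -log(1.41e-02) = 1.85.

Conjugate base: SO₄²⁻; pK_a = 1.85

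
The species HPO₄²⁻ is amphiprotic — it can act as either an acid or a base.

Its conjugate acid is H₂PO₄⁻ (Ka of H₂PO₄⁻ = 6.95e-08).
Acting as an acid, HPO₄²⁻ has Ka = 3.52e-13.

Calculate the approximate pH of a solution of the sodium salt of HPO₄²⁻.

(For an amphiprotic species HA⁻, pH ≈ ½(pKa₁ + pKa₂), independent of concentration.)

pKa₁ = -log(6.95e-08) = 7.16; pKa₂ = -log(3.52e-13) = 12.45. For an amphiprotic species, pH ≈ ½(pKa₁ + pKa₂) = ½(7.16 + 12.45) = 9.81.

pH = 9.81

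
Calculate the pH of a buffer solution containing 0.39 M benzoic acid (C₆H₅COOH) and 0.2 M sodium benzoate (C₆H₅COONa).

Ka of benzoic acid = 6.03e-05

pKa = -log(6.03e-05) = 4.22. pH = pKa + log([A⁻]/[HA]) = 4.22 + log(0.2/0.39)

pH = 3.93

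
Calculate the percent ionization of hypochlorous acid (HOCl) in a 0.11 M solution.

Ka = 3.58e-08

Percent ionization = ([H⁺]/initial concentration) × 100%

Using Ka equilibrium: x² + Ka×x - Ka×C = 0. Solving: [H⁺] = 6.2736e-05. Percent = (6.2736e-05/0.11) × 100

Percent ionization = 0.057%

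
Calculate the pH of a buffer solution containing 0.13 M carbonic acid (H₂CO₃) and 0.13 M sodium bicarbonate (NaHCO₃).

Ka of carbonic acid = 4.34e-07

pKa = -log(4.34e-07) = 6.36. pH = pKa + log([A⁻]/[HA]) = 6.36 + log(0.13/0.13)

pH = 6.36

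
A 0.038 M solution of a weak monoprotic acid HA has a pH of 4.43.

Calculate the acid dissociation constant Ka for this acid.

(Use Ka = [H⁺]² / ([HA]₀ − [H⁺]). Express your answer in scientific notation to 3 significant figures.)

[H⁺] = 10^(−pH) = 10^(−4.43) = 3.715e-05 M. For HA ⇌ H⁺ + A⁻, Ka = [H⁺][A⁻]/[HA] = [H⁺]² / ([HA]₀ − [H⁺]) = (3.715e-05)² / (0.038 − 3.715e-05) = 3.64e-08.

K_a = 3.64e-08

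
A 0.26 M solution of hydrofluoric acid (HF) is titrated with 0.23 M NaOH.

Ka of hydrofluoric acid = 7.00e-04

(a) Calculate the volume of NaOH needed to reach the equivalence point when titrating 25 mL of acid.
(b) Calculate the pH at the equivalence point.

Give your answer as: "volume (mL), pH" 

moles acid = 0.26 × 25/1000 = 0.0065 mol; V_base = moles/0.23 × 1000 = 28.3 mL. At equivalence only the conjugate base is present: [A⁻] = 0.0065/0.053 = 1.2204e-01 M. Kb = Kw/Ka = 1.43e-11; [OH⁻] = √(Kb × [A⁻]) = 1.3204e-06; pOH = 5.88; pH = 14 - pOH = 8.12.

V = 28.3 mL, pH = 8.12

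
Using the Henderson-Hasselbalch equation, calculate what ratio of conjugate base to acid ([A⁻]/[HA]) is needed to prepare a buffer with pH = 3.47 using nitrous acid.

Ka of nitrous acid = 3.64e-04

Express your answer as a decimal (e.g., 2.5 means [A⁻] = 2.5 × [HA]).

pKa = -log(3.64e-04) = 3.4389. pH = pKa + log([A⁻]/[HA]), so log([A⁻]/[HA]) = pH − pKa = 3.47 − 3.4389 = 0.0311. [A⁻]/[HA] = 10^(0.0311) = 1.07

[A⁻]/[HA] = 1.07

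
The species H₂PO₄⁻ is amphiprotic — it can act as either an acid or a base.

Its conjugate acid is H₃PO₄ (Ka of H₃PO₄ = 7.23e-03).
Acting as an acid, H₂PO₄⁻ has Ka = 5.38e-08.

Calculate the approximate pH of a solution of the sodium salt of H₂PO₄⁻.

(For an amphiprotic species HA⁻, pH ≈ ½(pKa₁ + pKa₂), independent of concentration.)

pKa₁ = -log(7.23e-03) = 2.14; pKa₂ = -log(5.38e-08) = 7.27. For an amphiprotic species, pH ≈ ½(pKa₁ + pKa₂) = ½(2.14 + 7.27) = 4.71.

pH = 4.71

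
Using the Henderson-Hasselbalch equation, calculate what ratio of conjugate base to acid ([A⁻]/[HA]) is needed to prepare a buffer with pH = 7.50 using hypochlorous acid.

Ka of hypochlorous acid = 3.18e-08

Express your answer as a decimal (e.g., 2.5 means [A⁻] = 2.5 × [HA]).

pKa = -log(3.18e-08) = 7.4976. pH = pKa + log([A⁻]/[HA]), so log([A⁻]/[HA]) = pH − pKa = 7.50 − 7.4976 = 0.0024. [A⁻]/[HA] = 10^(0.0024) = 1.01

[A⁻]/[HA] = 1.01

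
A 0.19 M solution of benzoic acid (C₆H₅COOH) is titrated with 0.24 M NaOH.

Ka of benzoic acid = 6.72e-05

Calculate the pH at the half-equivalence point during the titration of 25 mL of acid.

At half-equivalence [HA] = [A⁻], so Henderson-Hasselbalch gives pH = pKa = -log(6.72e-05) = 4.17.

pH = pKa = 4.17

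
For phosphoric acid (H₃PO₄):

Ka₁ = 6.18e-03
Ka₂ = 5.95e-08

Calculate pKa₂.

pKa₂ = -log(Ka₂) = -log(5.95e-08) = 7.23.

pK_{a2} = 7.23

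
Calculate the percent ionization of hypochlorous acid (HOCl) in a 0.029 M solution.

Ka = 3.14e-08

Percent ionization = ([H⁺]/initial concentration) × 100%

Using Ka equilibrium: x² + Ka×x - Ka×C = 0. Solving: [H⁺] = 3.0160e-05. Percent = (3.0160e-05/0.029) × 100

Percent ionization = 0.104%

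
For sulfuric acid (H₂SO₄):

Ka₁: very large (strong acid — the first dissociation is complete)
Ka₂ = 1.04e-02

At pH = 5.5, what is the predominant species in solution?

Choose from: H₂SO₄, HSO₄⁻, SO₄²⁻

The first dissociation is complete, so H₂SO₄ itself is never the predominant species in water; pKa₂ = -log(1.04e-02) = 1.98. For a polyprotic acid the predominant species crosses at each pKa: below pKa_n the protonated form dominates, above it the deprotonated form does. At pH = 5.5, the predominant species is SO₄²⁻.

SO₄²⁻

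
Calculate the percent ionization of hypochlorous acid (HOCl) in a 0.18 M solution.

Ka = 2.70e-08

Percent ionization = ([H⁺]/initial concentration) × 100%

Using Ka equilibrium: x² + Ka×x - Ka×C = 0. Solving: [H⁺] = 6.9700e-05. Percent = (6.9700e-05/0.18) × 100

Percent ionization = 0.0387%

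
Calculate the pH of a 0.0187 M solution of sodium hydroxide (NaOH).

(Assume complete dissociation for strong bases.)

[OH⁻] = 0.0187 M for strong base. pOH = -log[OH⁻] = 1.73, pH = 14 - pOH

pH = 12.27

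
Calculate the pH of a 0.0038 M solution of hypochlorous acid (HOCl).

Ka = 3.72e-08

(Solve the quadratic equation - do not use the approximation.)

x² + Ka×x - Ka×C = 0. Using quadratic formula: [H⁺] = 1.1871e-05

pH = 4.93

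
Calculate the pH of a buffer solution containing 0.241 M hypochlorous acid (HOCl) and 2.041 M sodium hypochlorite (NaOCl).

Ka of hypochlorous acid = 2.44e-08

pKa = -log(2.44e-08) = 7.61. pH = pKa + log([A⁻]/[HA]) = 7.61 + log(2.041/0.241)

pH = 8.54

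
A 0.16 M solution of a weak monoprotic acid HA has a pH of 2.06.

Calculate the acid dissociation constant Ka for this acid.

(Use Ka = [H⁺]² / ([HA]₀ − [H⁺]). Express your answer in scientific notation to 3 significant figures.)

[H⁺] = 10^(−pH) = 10^(−2.06) = 8.710e-03 M. For HA ⇌ H⁺ + A⁻, Ka = [H⁺][A⁻]/[HA] = [H⁺]² / ([HA]₀ − [H⁺]) = (8.710e-03)² / (0.16 − 8.710e-03) = 5.01e-04.

K_a = 5.01e-04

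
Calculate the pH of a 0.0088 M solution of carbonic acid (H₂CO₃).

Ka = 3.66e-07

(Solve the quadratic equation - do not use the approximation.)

x² + Ka×x - Ka×C = 0. Using quadratic formula: [H⁺] = 5.6569e-05

pH = 4.25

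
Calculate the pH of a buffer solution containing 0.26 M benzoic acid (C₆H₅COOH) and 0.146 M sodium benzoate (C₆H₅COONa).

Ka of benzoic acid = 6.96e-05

pKa = -log(6.96e-05) = 4.16. pH = pKa + log([A⁻]/[HA]) = 4.16 + log(0.146/0.26)

pH = 3.91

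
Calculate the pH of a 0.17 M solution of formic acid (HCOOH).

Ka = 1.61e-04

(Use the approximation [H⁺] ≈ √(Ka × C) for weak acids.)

[H⁺] = √(Ka × C) = √(1.61e-04 × 0.17) = 5.2316e-03. pH = -log(5.2316e-03)

pH = 2.28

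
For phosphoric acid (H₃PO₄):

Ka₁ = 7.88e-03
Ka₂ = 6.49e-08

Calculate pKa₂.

pKa₂ = -log(Ka₂) = -log(6.49e-08) = 7.19.

pK_{a2} = 7.19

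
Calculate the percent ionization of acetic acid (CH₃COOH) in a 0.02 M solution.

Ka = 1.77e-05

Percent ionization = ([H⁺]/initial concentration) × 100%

Using Ka equilibrium: x² + Ka×x - Ka×C = 0. Solving: [H⁺] = 5.8619e-04. Percent = (5.8619e-04/0.02) × 100

Percent ionization = 2.93%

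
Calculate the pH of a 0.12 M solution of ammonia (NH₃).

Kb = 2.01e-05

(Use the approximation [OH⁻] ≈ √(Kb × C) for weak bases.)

[OH⁻] = √(Kb × C) = √(2.01e-05 × 0.12) = 1.5531e-03. pOH = 2.81, pH = 14 - pOH

pH = 11.19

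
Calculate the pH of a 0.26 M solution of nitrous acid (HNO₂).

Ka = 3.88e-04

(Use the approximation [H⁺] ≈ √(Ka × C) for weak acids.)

[H⁺] = √(Ka × C) = √(3.88e-04 × 0.26) = 1.0044e-02. pH = -log(1.0044e-02)

pH = 2.00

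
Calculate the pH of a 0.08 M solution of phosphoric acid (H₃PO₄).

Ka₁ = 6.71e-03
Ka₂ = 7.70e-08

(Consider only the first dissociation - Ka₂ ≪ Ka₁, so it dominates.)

First dissociation dominates. From Ka₁ = [H⁺][HA⁻]/[H₂A], x² + Ka₁·x − Ka₁·C = 0 with C = 0.08 M and Ka₁ = 6.71e-03. Solving: [H⁺] = (−Ka₁ + √(Ka₁² + 4·Ka₁·C)) / 2 = 2.0056e-02 M. pH = -log(2.0056e-02) = 1.70.

pH = 1.70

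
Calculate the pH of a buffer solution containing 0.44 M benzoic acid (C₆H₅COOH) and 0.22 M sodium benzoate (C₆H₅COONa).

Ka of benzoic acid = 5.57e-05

pKa = -log(5.57e-05) = 4.25. pH = pKa + log([A⁻]/[HA]) = 4.25 + log(0.22/0.44)

pH = 3.95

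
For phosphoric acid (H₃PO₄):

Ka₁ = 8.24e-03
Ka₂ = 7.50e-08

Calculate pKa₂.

pKa₂ = -log(Ka₂) = -log(7.50e-08) = 7.12.

pK_{a2} = 7.12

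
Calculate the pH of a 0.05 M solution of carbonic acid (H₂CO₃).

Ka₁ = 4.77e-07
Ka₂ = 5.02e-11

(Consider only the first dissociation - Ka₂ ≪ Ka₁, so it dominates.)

First dissociation dominates. From Ka₁ = [H⁺][HA⁻]/[H₂A], x² + Ka₁·x − Ka₁·C = 0 with C = 0.05 M and Ka₁ = 4.77e-07. Solving: [H⁺] = (−Ka₁ + √(Ka₁² + 4·Ka₁·C)) / 2 = 1.5420e-04 M. pH = -log(1.5420e-04) = 3.81.

pH = 3.81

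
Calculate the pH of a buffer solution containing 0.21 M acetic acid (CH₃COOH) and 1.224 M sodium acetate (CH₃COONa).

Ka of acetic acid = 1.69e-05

pKa = -log(1.69e-05) = 4.77. pH = pKa + log([A⁻]/[HA]) = 4.77 + log(1.224/0.21)

pH = 5.54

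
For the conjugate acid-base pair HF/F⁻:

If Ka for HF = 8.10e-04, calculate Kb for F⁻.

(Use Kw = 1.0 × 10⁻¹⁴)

For a conjugate pair Ka × Kb = Kw, so Kb = Kw/Ka = 1.0 × 10⁻¹⁴ / 8.10e-04 = 1.23e-11.

K_b = 1.23e-11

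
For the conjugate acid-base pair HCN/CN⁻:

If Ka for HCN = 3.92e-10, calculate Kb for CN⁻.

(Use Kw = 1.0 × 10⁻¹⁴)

For a conjugate pair Ka × Kb = Kw, so Kb = Kw/Ka = 1.0 × 10⁻¹⁴ / 3.92e-10 = 2.55e-05.

K_b = 2.55e-05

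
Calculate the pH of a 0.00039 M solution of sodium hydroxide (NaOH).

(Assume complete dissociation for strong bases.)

[OH⁻] = 0.00039 M for strong base. pOH = -log[OH⁻] = 3.41, pH = 14 - pOH

pH = 10.59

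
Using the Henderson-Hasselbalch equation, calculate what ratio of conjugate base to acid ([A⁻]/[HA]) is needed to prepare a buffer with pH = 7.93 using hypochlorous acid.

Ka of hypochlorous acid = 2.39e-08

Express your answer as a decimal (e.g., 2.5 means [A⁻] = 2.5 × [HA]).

pKa = -log(2.39e-08) = 7.6216. pH = pKa + log([A⁻]/[HA]), so log([A⁻]/[HA]) = pH − pKa = 7.93 − 7.6216 = 0.3084. [A⁻]/[HA] = 10^(0.3084) = 2.03

[A⁻]/[HA] = 2.03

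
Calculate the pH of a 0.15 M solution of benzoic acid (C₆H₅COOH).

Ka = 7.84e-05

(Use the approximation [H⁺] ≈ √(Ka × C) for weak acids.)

[H⁺] = √(Ka × C) = √(7.84e-05 × 0.15) = 3.4293e-03. pH = -log(3.4293e-03)

pH = 2.46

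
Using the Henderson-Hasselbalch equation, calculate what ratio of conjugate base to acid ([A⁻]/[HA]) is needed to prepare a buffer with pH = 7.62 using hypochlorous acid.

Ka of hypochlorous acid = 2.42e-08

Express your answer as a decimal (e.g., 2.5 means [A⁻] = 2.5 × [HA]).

pKa = -log(2.42e-08) = 7.6162. pH = pKa + log([A⁻]/[HA]), so log([A⁻]/[HA]) = pH − pKa = 7.62 − 7.6162 = 0.0038. [A⁻]/[HA] = 10^(0.0038) = 1.01

[A⁻]/[HA] = 1.01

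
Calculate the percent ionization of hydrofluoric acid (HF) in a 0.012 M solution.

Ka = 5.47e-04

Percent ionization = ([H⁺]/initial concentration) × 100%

Using Ka equilibrium: x² + Ka×x - Ka×C = 0. Solving: [H⁺] = 2.3031e-03. Percent = (2.3031e-03/0.012) × 100

Percent ionization = 19.2%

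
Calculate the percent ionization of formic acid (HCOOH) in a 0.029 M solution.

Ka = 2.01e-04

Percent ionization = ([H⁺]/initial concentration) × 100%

Using Ka equilibrium: x² + Ka×x - Ka×C = 0. Solving: [H⁺] = 2.3159e-03. Percent = (2.3159e-03/0.029) × 100

Percent ionization = 7.99%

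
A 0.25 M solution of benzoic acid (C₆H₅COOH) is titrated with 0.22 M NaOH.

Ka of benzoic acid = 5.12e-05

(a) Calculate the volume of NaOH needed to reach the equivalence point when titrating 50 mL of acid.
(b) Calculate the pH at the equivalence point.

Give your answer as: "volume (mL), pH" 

moles acid = 0.25 × 50/1000 = 0.0125 mol; V_base = moles/0.22 × 1000 = 56.8 mL. At equivalence only the conjugate base is present: [A⁻] = 0.0125/0.107 = 1.1702e-01 M. Kb = Kw/Ka = 1.95e-10; [OH⁻] = √(Kb × [A⁻]) = 4.7808e-06; pOH = 5.32; pH = 14 - pOH = 8.68.

V = 56.8 mL, pH = 8.68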